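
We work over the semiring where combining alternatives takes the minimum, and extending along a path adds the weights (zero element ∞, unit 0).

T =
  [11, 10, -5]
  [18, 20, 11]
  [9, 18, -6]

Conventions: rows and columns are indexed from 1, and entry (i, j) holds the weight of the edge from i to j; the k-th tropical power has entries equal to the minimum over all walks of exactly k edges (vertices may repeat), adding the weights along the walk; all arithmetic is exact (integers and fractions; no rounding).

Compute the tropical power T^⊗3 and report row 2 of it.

T^⊗2:
  [4, 13, -11]
  [20, 28, 5]
  [3, 12, -12]
T^⊗3:
  [-2, 7, -17]
  [14, 23, -1]
  [-3, 6, -18]
Answer: row 2 of T^⊗3 = [14, 23, -1]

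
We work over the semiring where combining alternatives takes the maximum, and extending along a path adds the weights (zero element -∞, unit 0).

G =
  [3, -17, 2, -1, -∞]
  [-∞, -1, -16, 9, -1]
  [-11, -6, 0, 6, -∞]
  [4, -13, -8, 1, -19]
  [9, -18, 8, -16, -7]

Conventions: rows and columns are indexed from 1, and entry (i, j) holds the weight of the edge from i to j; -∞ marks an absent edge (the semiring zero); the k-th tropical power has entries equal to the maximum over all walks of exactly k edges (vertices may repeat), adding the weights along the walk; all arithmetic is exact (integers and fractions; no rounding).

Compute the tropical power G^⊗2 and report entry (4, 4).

G^⊗2:
  [6, -4, 5, 8, -18]
  [13, -2, 7, 10, -2]
  [10, -6, 0, 7, -7]
  [7, -12, 6, 3, -14]
  [12, 2, 11, 14, -14]
Key observation: the optimum is the walk 4->1->4, with weight 4 + (-1) = 3.
Optimal value attained by: walk 4->1->4.
Answer: (G^⊗2)[4][4] = 3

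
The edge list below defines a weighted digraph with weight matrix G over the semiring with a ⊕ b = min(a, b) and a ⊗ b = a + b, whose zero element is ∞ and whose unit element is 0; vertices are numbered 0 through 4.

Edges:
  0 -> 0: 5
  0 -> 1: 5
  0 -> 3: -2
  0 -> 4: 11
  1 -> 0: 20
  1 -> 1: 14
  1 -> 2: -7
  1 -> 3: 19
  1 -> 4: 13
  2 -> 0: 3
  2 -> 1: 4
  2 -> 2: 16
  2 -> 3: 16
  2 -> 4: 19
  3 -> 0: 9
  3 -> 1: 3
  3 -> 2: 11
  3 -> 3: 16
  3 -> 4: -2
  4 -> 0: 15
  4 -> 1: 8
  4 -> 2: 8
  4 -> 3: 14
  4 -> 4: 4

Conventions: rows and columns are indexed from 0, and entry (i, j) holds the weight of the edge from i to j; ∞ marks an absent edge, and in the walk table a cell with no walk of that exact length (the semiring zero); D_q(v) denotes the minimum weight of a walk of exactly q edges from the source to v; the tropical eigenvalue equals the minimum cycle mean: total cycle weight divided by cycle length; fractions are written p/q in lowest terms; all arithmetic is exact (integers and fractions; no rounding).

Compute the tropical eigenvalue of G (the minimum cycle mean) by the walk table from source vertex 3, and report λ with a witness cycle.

q=0: [∞, ∞, ∞, 0, ∞]
q=1: [9, 3, 11, 16, -2]
q=2: [13, 6, -4, 7, 2]
q=3: [-1, 0, -1, 11, 5]
q=4: [2, 3, -7, -3, 9]
q=5: [-4, -3, -4, 0, -5]
Optimal cycle mean attained by: cycle 1->2->1, total (-7) + 4, length 2.
Answer: λ = -3/2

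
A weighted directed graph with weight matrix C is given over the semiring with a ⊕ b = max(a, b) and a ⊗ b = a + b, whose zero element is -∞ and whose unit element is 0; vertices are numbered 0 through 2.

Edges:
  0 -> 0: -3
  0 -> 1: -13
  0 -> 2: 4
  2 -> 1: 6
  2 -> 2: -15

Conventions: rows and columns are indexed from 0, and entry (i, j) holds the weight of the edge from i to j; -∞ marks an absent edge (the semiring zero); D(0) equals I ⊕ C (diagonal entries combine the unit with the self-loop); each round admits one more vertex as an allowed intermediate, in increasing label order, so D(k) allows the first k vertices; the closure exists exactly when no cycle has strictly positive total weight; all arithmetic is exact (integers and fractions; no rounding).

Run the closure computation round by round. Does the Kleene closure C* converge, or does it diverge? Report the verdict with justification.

D(0):
  [0, -13, 4]
  [-∞, 0, -∞]
  [-∞, 6, 0]
D(1):
  [0, -13, 4]
  [-∞, 0, -∞]
  [-∞, 6, 0]
D(2):
  [0, -13, 4]
  [-∞, 0, -∞]
  [-∞, 6, 0]
D(3):
  [0, 10, 4]
  [-∞, 0, -∞]
  [-∞, 6, 0]
Key observation: every diagonal entry stays at the unit through all rounds, so no improving cycle exists.
Answer: CONVERGES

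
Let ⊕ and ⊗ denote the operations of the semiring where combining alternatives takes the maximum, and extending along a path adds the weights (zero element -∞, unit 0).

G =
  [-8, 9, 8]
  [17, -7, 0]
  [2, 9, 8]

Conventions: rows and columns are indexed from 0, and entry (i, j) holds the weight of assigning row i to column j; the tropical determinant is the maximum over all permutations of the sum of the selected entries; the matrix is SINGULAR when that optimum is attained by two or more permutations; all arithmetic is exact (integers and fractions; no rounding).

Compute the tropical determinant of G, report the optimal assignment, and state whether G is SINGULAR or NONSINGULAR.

σ = (0, 1, 2): (-8) + (-7) + 8 = -7
σ = (0, 2, 1): (-8) + 0 + 9 = 1
σ = (1, 0, 2): 9 + 17 + 8 = 34
σ = (1, 2, 0): 9 + 0 + 2 = 11
σ = (2, 0, 1): 8 + 17 + 9 = 34
σ = (2, 1, 0): 8 + (-7) + 2 = 3
Optimal value attained by: σ = (1, 0, 2).
Answer: det⊕(G) = 34; verdict: SINGULAR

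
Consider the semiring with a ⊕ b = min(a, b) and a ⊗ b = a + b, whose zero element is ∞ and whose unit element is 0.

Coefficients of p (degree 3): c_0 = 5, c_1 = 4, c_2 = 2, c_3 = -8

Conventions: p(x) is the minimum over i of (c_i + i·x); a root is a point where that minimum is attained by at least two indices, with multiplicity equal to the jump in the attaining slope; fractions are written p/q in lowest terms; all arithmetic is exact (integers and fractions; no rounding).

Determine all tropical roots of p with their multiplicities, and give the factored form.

hull edge (i=0, c=5) to (i=3, c=-8): slope -13/3, span 3
Factored form: p(x) = -8 ⊗ (x ⊕ 13/3) ⊗ (x ⊕ 13/3) ⊗ (x ⊕ 13/3)
Answer: roots = 13/3 (mult 3)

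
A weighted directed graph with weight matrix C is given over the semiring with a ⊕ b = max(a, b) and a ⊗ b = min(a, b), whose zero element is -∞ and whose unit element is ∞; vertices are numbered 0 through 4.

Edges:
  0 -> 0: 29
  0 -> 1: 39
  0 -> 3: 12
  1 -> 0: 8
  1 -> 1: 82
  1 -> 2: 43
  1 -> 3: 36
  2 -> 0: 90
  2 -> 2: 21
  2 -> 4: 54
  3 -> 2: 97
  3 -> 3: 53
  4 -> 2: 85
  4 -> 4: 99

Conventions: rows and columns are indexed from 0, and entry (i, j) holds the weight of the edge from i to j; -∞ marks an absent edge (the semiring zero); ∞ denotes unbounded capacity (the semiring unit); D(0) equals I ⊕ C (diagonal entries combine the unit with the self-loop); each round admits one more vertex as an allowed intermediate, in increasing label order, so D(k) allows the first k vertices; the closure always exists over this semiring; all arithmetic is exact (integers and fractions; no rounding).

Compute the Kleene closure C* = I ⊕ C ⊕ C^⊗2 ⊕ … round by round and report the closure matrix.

D(0):
  [∞, 39, -∞, 12, -∞]
  [8, ∞, 43, 36, -∞]
  [90, -∞, ∞, -∞, 54]
  [-∞, -∞, 97, ∞, -∞]
  [-∞, -∞, 85, -∞, ∞]
D(1):
  [∞, 39, -∞, 12, -∞]
  [8, ∞, 43, 36, -∞]
  [90, 39, ∞, 12, 54]
  [-∞, -∞, 97, ∞, -∞]
  [-∞, -∞, 85, -∞, ∞]
D(2):
  [∞, 39, 39, 36, -∞]
  [8, ∞, 43, 36, -∞]
  [90, 39, ∞, 36, 54]
  [-∞, -∞, 97, ∞, -∞]
  [-∞, -∞, 85, -∞, ∞]
D(3):
  [∞, 39, 39, 36, 39]
  [43, ∞, 43, 36, 43]
  [90, 39, ∞, 36, 54]
  [90, 39, 97, ∞, 54]
  [85, 39, 85, 36, ∞]
D(4):
  [∞, 39, 39, 36, 39]
  [43, ∞, 43, 36, 43]
  [90, 39, ∞, 36, 54]
  [90, 39, 97, ∞, 54]
  [85, 39, 85, 36, ∞]
D(5):
  [∞, 39, 39, 36, 39]
  [43, ∞, 43, 36, 43]
  [90, 39, ∞, 36, 54]
  [90, 39, 97, ∞, 54]
  [85, 39, 85, 36, ∞]
Answer: C* = [[∞, 39, 39, 36, 39], [43, ∞, 43, 36, 43], [90, 39, ∞, 36, 54], [90, 39, 97, ∞, 54], [85, 39, 85, 36, ∞]]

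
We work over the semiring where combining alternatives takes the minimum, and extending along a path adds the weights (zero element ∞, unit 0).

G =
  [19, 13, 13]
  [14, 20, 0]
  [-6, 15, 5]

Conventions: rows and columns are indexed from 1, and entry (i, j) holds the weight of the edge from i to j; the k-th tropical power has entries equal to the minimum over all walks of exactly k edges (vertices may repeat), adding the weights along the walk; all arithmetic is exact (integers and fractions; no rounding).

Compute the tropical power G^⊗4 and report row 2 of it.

G^⊗2:
  [7, 28, 13]
  [-6, 15, 5]
  [-1, 7, 7]
G^⊗3:
  [7, 20, 18]
  [-1, 7, 7]
  [1, 12, 7]
G^⊗4:
  [12, 20, 20]
  [1, 12, 7]
  [1, 14, 12]
Answer: row 2 of G^⊗4 = [1, 12, 7]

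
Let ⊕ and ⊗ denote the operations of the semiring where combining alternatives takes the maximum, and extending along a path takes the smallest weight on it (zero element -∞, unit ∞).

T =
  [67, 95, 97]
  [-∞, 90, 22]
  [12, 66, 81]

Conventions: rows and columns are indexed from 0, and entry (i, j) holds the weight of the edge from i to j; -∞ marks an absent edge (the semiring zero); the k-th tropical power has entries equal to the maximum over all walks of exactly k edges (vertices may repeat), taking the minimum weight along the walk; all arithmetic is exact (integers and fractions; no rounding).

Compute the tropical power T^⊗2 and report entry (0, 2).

T^⊗2:
  [67, 90, 81]
  [12, 90, 22]
  [12, 66, 81]
Key observation: the optimum is the walk 0->2->2, with weight 97 min 81 = 81.
Optimal value attained by: walk 0->2->2.
Answer: (T^⊗2)[0][2] = 81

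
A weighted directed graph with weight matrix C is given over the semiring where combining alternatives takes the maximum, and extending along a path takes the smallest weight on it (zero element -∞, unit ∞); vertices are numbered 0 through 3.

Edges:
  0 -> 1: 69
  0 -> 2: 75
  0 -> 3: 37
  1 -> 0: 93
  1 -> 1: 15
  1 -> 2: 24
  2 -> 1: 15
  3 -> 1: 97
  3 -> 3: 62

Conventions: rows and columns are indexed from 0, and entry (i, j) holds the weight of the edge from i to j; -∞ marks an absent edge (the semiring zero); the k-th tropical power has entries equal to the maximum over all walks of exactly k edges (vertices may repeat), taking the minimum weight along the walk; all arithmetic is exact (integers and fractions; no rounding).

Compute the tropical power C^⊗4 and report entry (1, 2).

C^⊗2:
  [69, 37, 24, 37]
  [15, 69, 75, 37]
  [15, 15, 15, -∞]
  [93, 62, 24, 62]
C^⊗3:
  [37, 69, 69, 37]
  [69, 37, 24, 37]
  [15, 15, 15, 15]
  [62, 69, 75, 62]
C^⊗4:
  [69, 37, 37, 37]
  [37, 69, 69, 37]
  [15, 15, 15, 15]
  [69, 62, 62, 62]
Key observation: the optimum is the walk 1->0->1->0->2, with weight 93 min 69 min 93 min 75 = 69.
Optimal value attained by: walk 1->0->1->0->2.
Answer: (C^⊗4)[1][2] = 69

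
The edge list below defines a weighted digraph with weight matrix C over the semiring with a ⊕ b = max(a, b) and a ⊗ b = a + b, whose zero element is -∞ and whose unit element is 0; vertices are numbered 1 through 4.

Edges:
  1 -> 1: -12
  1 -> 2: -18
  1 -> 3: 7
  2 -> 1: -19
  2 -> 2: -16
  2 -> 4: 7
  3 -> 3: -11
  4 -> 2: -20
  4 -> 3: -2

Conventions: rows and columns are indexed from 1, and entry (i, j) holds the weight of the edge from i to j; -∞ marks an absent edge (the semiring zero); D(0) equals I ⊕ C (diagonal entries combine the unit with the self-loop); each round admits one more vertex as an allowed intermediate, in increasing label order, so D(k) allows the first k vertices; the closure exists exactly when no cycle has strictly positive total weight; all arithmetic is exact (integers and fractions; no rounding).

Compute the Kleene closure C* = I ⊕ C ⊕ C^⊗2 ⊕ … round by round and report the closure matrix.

D(0):
  [0, -18, 7, -∞]
  [-19, 0, -∞, 7]
  [-∞, -∞, 0, -∞]
  [-∞, -20, -2, 0]
D(1):
  [0, -18, 7, -∞]
  [-19, 0, -12, 7]
  [-∞, -∞, 0, -∞]
  [-∞, -20, -2, 0]
D(2):
  [0, -18, 7, -11]
  [-19, 0, -12, 7]
  [-∞, -∞, 0, -∞]
  [-39, -20, -2, 0]
D(3):
  [0, -18, 7, -11]
  [-19, 0, -12, 7]
  [-∞, -∞, 0, -∞]
  [-39, -20, -2, 0]
D(4):
  [0, -18, 7, -11]
  [-19, 0, 5, 7]
  [-∞, -∞, 0, -∞]
  [-39, -20, -2, 0]
Answer: C* = [[0, -18, 7, -11], [-19, 0, 5, 7], [-∞, -∞, 0, -∞], [-39, -20, -2, 0]]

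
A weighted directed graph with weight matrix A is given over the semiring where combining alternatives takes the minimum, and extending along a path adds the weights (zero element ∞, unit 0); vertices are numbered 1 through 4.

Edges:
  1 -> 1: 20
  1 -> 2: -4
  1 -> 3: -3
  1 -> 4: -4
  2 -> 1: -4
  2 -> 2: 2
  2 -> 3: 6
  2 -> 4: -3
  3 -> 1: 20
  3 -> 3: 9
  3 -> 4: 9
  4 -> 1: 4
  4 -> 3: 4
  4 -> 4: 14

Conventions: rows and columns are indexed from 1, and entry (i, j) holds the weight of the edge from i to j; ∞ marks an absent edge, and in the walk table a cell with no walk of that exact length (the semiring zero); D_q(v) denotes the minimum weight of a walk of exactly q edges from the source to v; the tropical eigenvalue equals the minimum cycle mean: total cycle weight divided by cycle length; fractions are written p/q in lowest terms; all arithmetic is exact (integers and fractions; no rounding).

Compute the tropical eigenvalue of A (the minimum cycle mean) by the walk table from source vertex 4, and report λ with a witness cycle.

q=0: [∞, ∞, ∞, 0]
q=1: [4, ∞, 4, 14]
q=2: [18, 0, 1, 0]
q=3: [-4, 2, 4, -3]
q=4: [-2, -8, -7, -8]
Optimal cycle mean attained by: cycle 1->2->1, total (-4) + (-4), length 2.
Answer: λ = -4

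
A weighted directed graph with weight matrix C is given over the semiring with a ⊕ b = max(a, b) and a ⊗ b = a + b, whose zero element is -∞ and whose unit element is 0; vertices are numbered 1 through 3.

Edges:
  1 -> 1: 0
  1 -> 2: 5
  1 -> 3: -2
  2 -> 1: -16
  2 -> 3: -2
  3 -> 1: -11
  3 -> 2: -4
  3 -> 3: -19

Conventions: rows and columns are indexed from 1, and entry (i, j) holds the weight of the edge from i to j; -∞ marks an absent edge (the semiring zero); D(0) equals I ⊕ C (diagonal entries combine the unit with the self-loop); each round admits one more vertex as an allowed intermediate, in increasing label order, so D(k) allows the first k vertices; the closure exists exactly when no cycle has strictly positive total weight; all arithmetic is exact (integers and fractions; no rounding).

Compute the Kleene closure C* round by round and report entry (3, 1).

D(0):
  [0, 5, -2]
  [-16, 0, -2]
  [-11, -4, 0]
D(1):
  [0, 5, -2]
  [-16, 0, -2]
  [-11, -4, 0]
D(2):
  [0, 5, 3]
  [-16, 0, -2]
  [-11, -4, 0]
D(3):
  [0, 5, 3]
  [-13, 0, -2]
  [-11, -4, 0]
Answer: C*[3][1] = -11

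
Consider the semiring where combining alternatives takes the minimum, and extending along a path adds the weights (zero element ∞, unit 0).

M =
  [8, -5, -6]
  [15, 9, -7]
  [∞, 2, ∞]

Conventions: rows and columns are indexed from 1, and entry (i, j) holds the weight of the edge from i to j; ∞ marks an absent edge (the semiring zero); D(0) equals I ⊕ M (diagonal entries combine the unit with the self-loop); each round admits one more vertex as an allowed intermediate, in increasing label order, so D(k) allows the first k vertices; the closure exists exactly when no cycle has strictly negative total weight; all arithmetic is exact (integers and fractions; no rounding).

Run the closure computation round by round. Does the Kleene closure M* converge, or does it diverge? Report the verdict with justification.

D(0):
  [0, -5, -6]
  [15, 0, -7]
  [∞, 2, 0]
D(1):
  [0, -5, -6]
  [15, 0, -7]
  [∞, 2, 0]
Detection: at round 2, diagonal entry (3, 3) turns strictly negative.
Key observation: the cycle 3->2->3 has total weight 2 + (-7), which is strictly negative.
Answer: DIVERGES — negative cycle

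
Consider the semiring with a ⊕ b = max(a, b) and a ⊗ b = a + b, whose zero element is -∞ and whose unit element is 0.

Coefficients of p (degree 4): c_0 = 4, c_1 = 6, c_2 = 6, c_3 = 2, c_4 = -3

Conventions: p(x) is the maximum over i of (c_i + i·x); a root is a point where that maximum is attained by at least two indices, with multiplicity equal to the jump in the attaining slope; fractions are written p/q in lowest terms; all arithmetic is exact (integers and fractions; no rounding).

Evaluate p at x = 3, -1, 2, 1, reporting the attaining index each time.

p(3) = max(4+0·3=4, 6+1·3=9, 6+2·3=12, 2+3·3=11, -3+4·3=9) = 12 (attained by i=2)
p(-1) = max(4+0·(-1)=4, 6+1·(-1)=5, 6+2·(-1)=4, 2+3·(-1)=-1, -3+4·(-1)=-7) = 5 (attained by i=1)
p(2) = max(4+0·2=4, 6+1·2=8, 6+2·2=10, 2+3·2=8, -3+4·2=5) = 10 (attained by i=2)
p(1) = max(4+0·1=4, 6+1·1=7, 6+2·1=8, 2+3·1=5, -3+4·1=1) = 8 (attained by i=2)
Answer: p(3) = 12; p(-1) = 5; p(2) = 10; p(1) = 8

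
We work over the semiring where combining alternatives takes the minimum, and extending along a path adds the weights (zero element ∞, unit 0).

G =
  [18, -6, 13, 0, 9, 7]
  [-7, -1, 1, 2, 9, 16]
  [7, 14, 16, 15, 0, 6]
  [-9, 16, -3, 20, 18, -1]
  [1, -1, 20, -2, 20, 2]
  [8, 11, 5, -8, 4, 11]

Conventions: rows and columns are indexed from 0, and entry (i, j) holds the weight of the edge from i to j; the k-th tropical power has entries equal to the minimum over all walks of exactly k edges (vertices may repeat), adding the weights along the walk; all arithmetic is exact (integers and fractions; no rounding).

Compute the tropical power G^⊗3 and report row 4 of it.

G^⊗2:
  [-13, -7, -5, -4, 3, -1]
  [-8, -13, -1, -7, 1, 0]
  [1, -1, 11, -2, 10, 2]
  [4, -15, 4, -9, -3, -2]
  [-11, -5, -5, -6, 6, -3]
  [-17, 2, -11, 2, 5, -9]
G^⊗3:
  [-14, -19, -7, -13, -5, -6]
  [-20, -14, -12, -11, -4, -8]
  [-11, -5, -5, -6, 6, -3]
  [-22, -16, -14, -13, -6, -10]
  [-15, -17, -9, -11, -5, -7]
  [-7, -23, -4, -17, -11, -10]
Answer: row 4 of G^⊗3 = [-15, -17, -9, -11, -5, -7]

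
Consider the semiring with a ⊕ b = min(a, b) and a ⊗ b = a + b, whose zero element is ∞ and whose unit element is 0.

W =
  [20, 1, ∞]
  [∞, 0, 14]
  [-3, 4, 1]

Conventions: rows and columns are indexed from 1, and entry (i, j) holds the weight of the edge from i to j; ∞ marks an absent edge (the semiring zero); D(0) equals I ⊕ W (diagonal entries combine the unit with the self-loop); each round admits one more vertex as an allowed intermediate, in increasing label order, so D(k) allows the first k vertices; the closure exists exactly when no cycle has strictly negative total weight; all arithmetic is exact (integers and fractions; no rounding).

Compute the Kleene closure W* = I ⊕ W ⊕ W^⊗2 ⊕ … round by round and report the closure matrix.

D(0):
  [0, 1, ∞]
  [∞, 0, 14]
  [-3, 4, 0]
D(1):
  [0, 1, ∞]
  [∞, 0, 14]
  [-3, -2, 0]
D(2):
  [0, 1, 15]
  [∞, 0, 14]
  [-3, -2, 0]
D(3):
  [0, 1, 15]
  [11, 0, 14]
  [-3, -2, 0]
Answer: W* = [[0, 1, 15], [11, 0, 14], [-3, -2, 0]]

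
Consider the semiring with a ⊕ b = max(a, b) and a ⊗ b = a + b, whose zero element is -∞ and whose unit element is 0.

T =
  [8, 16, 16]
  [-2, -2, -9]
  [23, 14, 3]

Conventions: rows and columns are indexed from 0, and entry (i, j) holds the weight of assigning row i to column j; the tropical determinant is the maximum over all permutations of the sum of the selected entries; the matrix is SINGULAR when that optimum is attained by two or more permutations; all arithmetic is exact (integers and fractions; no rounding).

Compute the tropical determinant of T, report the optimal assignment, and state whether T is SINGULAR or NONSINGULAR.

σ = (0, 1, 2): 8 + (-2) + 3 = 9
σ = (0, 2, 1): 8 + (-9) + 14 = 13
σ = (1, 0, 2): 16 + (-2) + 3 = 17
σ = (1, 2, 0): 16 + (-9) + 23 = 30
σ = (2, 0, 1): 16 + (-2) + 14 = 28
σ = (2, 1, 0): 16 + (-2) + 23 = 37
Optimal value attained by: σ = (2, 1, 0).
Answer: det⊕(T) = 37; verdict: NONSINGULAR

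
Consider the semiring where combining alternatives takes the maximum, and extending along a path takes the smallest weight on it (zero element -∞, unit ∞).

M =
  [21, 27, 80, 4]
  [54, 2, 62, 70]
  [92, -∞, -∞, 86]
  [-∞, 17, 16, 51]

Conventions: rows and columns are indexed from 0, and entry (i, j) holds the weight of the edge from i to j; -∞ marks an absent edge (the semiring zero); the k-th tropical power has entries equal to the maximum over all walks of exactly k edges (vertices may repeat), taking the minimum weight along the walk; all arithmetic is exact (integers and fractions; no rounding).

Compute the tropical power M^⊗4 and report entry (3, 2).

M^⊗2:
  [80, 21, 27, 80]
  [62, 27, 54, 62]
  [21, 27, 80, 51]
  [17, 17, 17, 51]
M^⊗3:
  [27, 27, 80, 51]
  [54, 27, 62, 54]
  [80, 21, 27, 80]
  [17, 17, 17, 51]
M^⊗4:
  [80, 27, 27, 80]
  [62, 27, 54, 62]
  [27, 27, 80, 51]
  [17, 17, 17, 51]
Key observation: the optimum is the walk 3->1->2->0->2, with weight 17 min 62 min 92 min 80 = 17.
Optimal value attained by: walk 3->1->2->0->2.
Answer: (M^⊗4)[3][2] = 17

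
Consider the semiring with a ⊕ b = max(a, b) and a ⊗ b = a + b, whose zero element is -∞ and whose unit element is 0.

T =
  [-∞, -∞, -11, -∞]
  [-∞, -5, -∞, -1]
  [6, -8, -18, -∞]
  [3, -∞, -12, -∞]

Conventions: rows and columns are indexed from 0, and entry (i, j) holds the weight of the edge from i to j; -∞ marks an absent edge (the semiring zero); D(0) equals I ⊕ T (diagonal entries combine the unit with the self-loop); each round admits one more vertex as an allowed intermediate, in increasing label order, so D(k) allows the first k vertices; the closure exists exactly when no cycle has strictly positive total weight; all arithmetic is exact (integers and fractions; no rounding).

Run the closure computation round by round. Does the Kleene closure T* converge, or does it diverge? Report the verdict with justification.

D(0):
  [0, -∞, -11, -∞]
  [-∞, 0, -∞, -1]
  [6, -8, 0, -∞]
  [3, -∞, -12, 0]
D(1):
  [0, -∞, -11, -∞]
  [-∞, 0, -∞, -1]
  [6, -8, 0, -∞]
  [3, -∞, -8, 0]
D(2):
  [0, -∞, -11, -∞]
  [-∞, 0, -∞, -1]
  [6, -8, 0, -9]
  [3, -∞, -8, 0]
D(3):
  [0, -19, -11, -20]
  [-∞, 0, -∞, -1]
  [6, -8, 0, -9]
  [3, -16, -8, 0]
D(4):
  [0, -19, -11, -20]
  [2, 0, -9, -1]
  [6, -8, 0, -9]
  [3, -16, -8, 0]
Key observation: every diagonal entry stays at the unit through all rounds, so no improving cycle exists.
Answer: CONVERGES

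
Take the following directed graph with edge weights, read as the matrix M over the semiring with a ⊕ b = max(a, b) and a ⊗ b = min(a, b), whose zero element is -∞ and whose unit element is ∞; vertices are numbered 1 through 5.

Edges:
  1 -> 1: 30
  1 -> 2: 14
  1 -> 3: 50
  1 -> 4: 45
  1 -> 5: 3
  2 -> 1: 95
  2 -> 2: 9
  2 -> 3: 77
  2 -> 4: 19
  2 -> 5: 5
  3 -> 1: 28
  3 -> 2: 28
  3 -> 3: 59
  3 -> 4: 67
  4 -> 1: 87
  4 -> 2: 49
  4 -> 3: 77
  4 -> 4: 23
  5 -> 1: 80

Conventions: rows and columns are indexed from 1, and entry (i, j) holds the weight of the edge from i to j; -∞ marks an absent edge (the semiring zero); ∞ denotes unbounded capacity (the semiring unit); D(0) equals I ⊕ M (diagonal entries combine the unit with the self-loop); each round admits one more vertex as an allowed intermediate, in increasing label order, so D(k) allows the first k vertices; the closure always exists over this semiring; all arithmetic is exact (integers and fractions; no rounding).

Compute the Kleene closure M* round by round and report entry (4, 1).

D(0):
  [∞, 14, 50, 45, 3]
  [95, ∞, 77, 19, 5]
  [28, 28, ∞, 67, -∞]
  [87, 49, 77, ∞, -∞]
  [80, -∞, -∞, -∞, ∞]
D(1):
  [∞, 14, 50, 45, 3]
  [95, ∞, 77, 45, 5]
  [28, 28, ∞, 67, 3]
  [87, 49, 77, ∞, 3]
  [80, 14, 50, 45, ∞]
D(2):
  [∞, 14, 50, 45, 5]
  [95, ∞, 77, 45, 5]
  [28, 28, ∞, 67, 5]
  [87, 49, 77, ∞, 5]
  [80, 14, 50, 45, ∞]
D(3):
  [∞, 28, 50, 50, 5]
  [95, ∞, 77, 67, 5]
  [28, 28, ∞, 67, 5]
  [87, 49, 77, ∞, 5]
  [80, 28, 50, 50, ∞]
D(4):
  [∞, 49, 50, 50, 5]
  [95, ∞, 77, 67, 5]
  [67, 49, ∞, 67, 5]
  [87, 49, 77, ∞, 5]
  [80, 49, 50, 50, ∞]
D(5):
  [∞, 49, 50, 50, 5]
  [95, ∞, 77, 67, 5]
  [67, 49, ∞, 67, 5]
  [87, 49, 77, ∞, 5]
  [80, 49, 50, 50, ∞]
Answer: M*[4][1] = 87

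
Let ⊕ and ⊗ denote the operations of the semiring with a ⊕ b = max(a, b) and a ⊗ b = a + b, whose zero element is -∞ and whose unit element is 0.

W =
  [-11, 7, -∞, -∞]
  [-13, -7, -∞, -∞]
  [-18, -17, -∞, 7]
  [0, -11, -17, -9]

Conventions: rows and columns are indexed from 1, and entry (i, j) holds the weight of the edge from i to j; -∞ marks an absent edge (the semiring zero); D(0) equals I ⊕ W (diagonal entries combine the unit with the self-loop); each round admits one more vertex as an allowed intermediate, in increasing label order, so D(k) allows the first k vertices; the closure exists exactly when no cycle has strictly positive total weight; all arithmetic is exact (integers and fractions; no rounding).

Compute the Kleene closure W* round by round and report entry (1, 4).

D(0):
  [0, 7, -∞, -∞]
  [-13, 0, -∞, -∞]
  [-18, -17, 0, 7]
  [0, -11, -17, 0]
D(1):
  [0, 7, -∞, -∞]
  [-13, 0, -∞, -∞]
  [-18, -11, 0, 7]
  [0, 7, -17, 0]
D(2):
  [0, 7, -∞, -∞]
  [-13, 0, -∞, -∞]
  [-18, -11, 0, 7]
  [0, 7, -17, 0]
D(3):
  [0, 7, -∞, -∞]
  [-13, 0, -∞, -∞]
  [-18, -11, 0, 7]
  [0, 7, -17, 0]
D(4):
  [0, 7, -∞, -∞]
  [-13, 0, -∞, -∞]
  [7, 14, 0, 7]
  [0, 7, -17, 0]
Answer: W*[1][4] = -∞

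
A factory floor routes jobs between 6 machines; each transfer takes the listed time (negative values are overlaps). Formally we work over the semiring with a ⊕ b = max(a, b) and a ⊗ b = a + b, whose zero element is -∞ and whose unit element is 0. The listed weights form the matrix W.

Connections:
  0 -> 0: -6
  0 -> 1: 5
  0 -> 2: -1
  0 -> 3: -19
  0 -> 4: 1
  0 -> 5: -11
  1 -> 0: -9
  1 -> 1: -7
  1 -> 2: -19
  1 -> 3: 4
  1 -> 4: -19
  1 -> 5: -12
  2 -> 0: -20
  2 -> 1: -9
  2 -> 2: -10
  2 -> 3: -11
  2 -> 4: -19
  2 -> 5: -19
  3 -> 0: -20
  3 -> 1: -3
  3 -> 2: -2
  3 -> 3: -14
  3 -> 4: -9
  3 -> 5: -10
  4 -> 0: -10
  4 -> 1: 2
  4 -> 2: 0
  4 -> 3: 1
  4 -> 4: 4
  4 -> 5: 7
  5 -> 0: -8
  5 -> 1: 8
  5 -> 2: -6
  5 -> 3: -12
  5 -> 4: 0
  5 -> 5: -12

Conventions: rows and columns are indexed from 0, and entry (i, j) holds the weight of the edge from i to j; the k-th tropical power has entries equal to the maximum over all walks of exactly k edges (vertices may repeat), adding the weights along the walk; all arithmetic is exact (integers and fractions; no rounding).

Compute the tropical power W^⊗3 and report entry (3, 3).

W^⊗2:
  [-4, 3, 1, 9, 5, 8]
  [-15, 1, 2, -3, -5, -6]
  [-18, -11, -13, -5, -15, -12]
  [-12, -2, -9, 1, -5, -2]
  [-1, 15, 4, 6, 8, 11]
  [-1, 2, 0, 12, 4, 7]
W^⊗3:
  [0, 16, 7, 7, 9, 12]
  [-8, 2, -5, 5, -1, 2]
  [-20, -4, -7, -7, -11, -8]
  [-10, 6, -1, 2, -1, 2]
  [6, 19, 8, 19, 12, 15]
  [-1, 15, 10, 6, 8, 11]
Key observation: the optimum is the walk 3->5->1->3, with weight (-10) + 8 + 4 = 2.
Optimal value attained by: walk 3->5->1->3.
Answer: (W^⊗3)[3][3] = 2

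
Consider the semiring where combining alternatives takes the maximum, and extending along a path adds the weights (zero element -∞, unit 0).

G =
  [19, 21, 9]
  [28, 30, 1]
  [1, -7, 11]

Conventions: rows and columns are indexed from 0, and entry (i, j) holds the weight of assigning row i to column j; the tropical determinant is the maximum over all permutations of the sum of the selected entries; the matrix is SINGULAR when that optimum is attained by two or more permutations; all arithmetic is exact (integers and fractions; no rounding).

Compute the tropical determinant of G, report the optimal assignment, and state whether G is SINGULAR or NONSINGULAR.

σ = (0, 1, 2): 19 + 30 + 11 = 60
σ = (0, 2, 1): 19 + 1 + (-7) = 13
σ = (1, 0, 2): 21 + 28 + 11 = 60
σ = (1, 2, 0): 21 + 1 + 1 = 23
σ = (2, 0, 1): 9 + 28 + (-7) = 30
σ = (2, 1, 0): 9 + 30 + 1 = 40
Optimal value attained by: σ = (0, 1, 2).
Answer: det⊕(G) = 60; verdict: SINGULAR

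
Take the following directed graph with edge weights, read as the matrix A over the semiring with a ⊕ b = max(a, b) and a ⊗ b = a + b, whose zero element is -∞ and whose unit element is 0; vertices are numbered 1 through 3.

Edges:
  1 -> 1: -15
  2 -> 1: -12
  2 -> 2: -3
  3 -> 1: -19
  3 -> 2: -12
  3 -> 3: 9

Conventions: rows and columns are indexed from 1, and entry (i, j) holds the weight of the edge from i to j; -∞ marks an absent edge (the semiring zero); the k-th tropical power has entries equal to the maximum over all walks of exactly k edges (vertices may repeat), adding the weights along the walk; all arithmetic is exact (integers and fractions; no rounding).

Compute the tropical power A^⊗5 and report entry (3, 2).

A^⊗2:
  [-30, -∞, -∞]
  [-15, -6, -∞]
  [-10, -3, 18]
A^⊗3:
  [-45, -∞, -∞]
  [-18, -9, -∞]
  [-1, 6, 27]
A^⊗4:
  [-60, -∞, -∞]
  [-21, -12, -∞]
  [8, 15, 36]
A^⊗5:
  [-75, -∞, -∞]
  [-24, -15, -∞]
  [17, 24, 45]
Key observation: the optimum is the walk 3->3->3->3->3->2, with weight 9 + 9 + 9 + 9 + (-12) = 24.
Optimal value attained by: walk 3->3->3->3->3->2.
Answer: (A^⊗5)[3][2] = 24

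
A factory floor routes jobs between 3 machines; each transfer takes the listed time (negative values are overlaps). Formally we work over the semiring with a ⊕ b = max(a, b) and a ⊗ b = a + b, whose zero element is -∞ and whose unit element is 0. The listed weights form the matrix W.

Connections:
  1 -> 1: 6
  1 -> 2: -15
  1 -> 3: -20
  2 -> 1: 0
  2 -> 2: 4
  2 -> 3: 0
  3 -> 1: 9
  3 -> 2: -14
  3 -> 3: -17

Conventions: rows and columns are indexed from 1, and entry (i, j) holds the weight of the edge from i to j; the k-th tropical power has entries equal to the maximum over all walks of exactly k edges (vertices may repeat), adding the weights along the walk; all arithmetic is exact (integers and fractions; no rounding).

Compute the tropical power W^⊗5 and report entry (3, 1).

W^⊗2:
  [12, -9, -14]
  [9, 8, 4]
  [15, -6, -11]
W^⊗3:
  [18, -3, -8]
  [15, 12, 8]
  [21, 0, -5]
W^⊗4:
  [24, 3, -2]
  [21, 16, 12]
  [27, 6, 1]
W^⊗5:
  [30, 9, 4]
  [27, 20, 16]
  [33, 12, 7]
Key observation: the optimum is the walk 3->1->1->1->1->1, with weight 9 + 6 + 6 + 6 + 6 = 33.
Optimal value attained by: walk 3->1->1->1->1->1.
Answer: (W^⊗5)[3][1] = 33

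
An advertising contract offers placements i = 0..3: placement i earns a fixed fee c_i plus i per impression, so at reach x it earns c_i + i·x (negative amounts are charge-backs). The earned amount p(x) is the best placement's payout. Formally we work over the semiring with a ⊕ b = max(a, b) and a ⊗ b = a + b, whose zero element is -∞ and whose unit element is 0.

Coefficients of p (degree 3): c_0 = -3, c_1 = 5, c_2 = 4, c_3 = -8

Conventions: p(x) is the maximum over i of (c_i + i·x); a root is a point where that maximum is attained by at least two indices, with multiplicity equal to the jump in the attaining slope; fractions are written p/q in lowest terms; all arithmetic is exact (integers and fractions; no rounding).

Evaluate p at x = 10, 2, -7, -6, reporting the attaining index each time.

p(10) = max(-3+0·10=-3, 5+1·10=15, 4+2·10=24, -8+3·10=22) = 24 (attained by i=2)
p(2) = max(-3+0·2=-3, 5+1·2=7, 4+2·2=8, -8+3·2=-2) = 8 (attained by i=2)
p(-7) = max(-3+0·(-7)=-3, 5+1·(-7)=-2, 4+2·(-7)=-10, -8+3·(-7)=-29) = -2 (attained by i=1)
p(-6) = max(-3+0·(-6)=-3, 5+1·(-6)=-1, 4+2·(-6)=-8, -8+3·(-6)=-26) = -1 (attained by i=1)
Answer: p(10) = 24; p(2) = 8; p(-7) = -2; p(-6) = -1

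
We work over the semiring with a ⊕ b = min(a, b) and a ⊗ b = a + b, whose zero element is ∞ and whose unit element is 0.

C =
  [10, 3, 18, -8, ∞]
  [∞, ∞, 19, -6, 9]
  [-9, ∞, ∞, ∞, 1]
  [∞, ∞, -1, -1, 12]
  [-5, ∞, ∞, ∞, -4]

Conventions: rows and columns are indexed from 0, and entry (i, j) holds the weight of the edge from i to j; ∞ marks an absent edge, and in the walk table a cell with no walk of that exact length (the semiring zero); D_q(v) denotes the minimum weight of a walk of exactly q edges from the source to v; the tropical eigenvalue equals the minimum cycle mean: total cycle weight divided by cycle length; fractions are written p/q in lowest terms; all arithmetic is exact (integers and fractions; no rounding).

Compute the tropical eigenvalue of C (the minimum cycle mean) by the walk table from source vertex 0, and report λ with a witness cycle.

q=0: [0, ∞, ∞, ∞, ∞]
q=1: [10, 3, 18, -8, ∞]
q=2: [9, 13, -9, -9, 4]
q=3: [-18, 12, -10, -10, -8]
q=4: [-19, -15, -11, -26, -12]
q=5: [-20, -16, -27, -27, -16]
Optimal cycle mean attained by: cycle 0->3->2->0, total (-8) + (-1) + (-9), length 3.
Answer: λ = -6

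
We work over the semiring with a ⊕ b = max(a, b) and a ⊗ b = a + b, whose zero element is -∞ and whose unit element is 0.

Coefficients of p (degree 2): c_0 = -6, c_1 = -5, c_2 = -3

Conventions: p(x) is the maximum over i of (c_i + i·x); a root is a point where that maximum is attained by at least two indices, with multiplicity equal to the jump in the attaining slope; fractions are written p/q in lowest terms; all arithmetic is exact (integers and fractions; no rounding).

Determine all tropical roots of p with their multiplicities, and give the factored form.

hull edge (i=0, c=-6) to (i=2, c=-3): slope 3/2, span 2
Factored form: p(x) = -3 ⊗ (x ⊕ (-3/2)) ⊗ (x ⊕ (-3/2))
Answer: roots = -3/2 (mult 2)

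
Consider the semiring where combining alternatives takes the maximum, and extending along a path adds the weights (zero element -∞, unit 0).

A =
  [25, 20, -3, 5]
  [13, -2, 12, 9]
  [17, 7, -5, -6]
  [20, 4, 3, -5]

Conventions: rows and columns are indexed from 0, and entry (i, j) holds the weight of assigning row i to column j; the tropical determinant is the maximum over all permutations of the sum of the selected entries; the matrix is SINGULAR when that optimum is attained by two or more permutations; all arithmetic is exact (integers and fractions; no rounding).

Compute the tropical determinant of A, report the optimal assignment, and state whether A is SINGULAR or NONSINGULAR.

σ = (0, 1, 2, 3): 25 + (-2) + (-5) + (-5) = 13
σ = (0, 1, 3, 2): 25 + (-2) + (-6) + 3 = 20
σ = (0, 2, 1, 3): 25 + 12 + 7 + (-5) = 39
σ = (0, 2, 3, 1): 25 + 12 + (-6) + 4 = 35
σ = (0, 3, 1, 2): 25 + 9 + 7 + 3 = 44
σ = (0, 3, 2, 1): 25 + 9 + (-5) + 4 = 33
σ = (1, 0, 2, 3): 20 + 13 + (-5) + (-5) = 23
σ = (1, 0, 3, 2): 20 + 13 + (-6) + 3 = 30
σ = (1, 2, 0, 3): 20 + 12 + 17 + (-5) = 44
σ = (1, 2, 3, 0): 20 + 12 + (-6) + 20 = 46
σ = (1, 3, 0, 2): 20 + 9 + 17 + 3 = 49
σ = (1, 3, 2, 0): 20 + 9 + (-5) + 20 = 44
σ = (2, 0, 1, 3): (-3) + 13 + 7 + (-5) = 12
σ = (2, 0, 3, 1): (-3) + 13 + (-6) + 4 = 8
σ = (2, 1, 0, 3): (-3) + (-2) + 17 + (-5) = 7
σ = (2, 1, 3, 0): (-3) + (-2) + (-6) + 20 = 9
σ = (2, 3, 0, 1): (-3) + 9 + 17 + 4 = 27
σ = (2, 3, 1, 0): (-3) + 9 + 7 + 20 = 33
σ = (3, 0, 1, 2): 5 + 13 + 7 + 3 = 28
σ = (3, 0, 2, 1): 5 + 13 + (-5) + 4 = 17
σ = (3, 1, 0, 2): 5 + (-2) + 17 + 3 = 23
σ = (3, 1, 2, 0): 5 + (-2) + (-5) + 20 = 18
σ = (3, 2, 0, 1): 5 + 12 + 17 + 4 = 38
σ = (3, 2, 1, 0): 5 + 12 + 7 + 20 = 44
Optimal value attained by: σ = (1, 3, 0, 2).
Answer: det⊕(A) = 49; verdict: NONSINGULAR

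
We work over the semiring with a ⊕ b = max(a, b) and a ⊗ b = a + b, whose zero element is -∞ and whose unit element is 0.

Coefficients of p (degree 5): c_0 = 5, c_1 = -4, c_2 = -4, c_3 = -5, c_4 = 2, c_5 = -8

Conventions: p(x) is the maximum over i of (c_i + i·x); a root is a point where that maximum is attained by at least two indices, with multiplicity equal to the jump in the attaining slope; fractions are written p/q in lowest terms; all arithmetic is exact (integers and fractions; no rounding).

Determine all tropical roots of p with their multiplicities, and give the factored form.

hull edge (i=0, c=5) to (i=4, c=2): slope -3/4, span 4
hull edge (i=4, c=2) to (i=5, c=-8): slope -10, span 1
Factored form: p(x) = -8 ⊗ (x ⊕ 3/4) ⊗ (x ⊕ 3/4) ⊗ (x ⊕ 3/4) ⊗ (x ⊕ 3/4) ⊗ (x ⊕ 10)
Answer: roots = 3/4 (mult 4), 10 (mult 1)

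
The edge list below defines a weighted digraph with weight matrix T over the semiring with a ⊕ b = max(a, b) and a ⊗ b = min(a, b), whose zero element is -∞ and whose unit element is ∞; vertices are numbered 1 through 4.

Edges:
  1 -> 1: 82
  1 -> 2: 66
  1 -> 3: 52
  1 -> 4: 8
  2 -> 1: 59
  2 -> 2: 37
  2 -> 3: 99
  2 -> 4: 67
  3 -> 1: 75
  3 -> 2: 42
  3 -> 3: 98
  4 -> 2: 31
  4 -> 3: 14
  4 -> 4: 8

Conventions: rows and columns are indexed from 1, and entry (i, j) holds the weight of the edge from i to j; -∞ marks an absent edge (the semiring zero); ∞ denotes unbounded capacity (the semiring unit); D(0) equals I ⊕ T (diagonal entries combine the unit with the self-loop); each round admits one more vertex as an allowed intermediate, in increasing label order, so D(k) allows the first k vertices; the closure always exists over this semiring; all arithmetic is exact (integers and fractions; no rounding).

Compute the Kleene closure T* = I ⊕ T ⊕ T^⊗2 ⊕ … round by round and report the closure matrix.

D(0):
  [∞, 66, 52, 8]
  [59, ∞, 99, 67]
  [75, 42, ∞, -∞]
  [-∞, 31, 14, ∞]
D(1):
  [∞, 66, 52, 8]
  [59, ∞, 99, 67]
  [75, 66, ∞, 8]
  [-∞, 31, 14, ∞]
D(2):
  [∞, 66, 66, 66]
  [59, ∞, 99, 67]
  [75, 66, ∞, 66]
  [31, 31, 31, ∞]
D(3):
  [∞, 66, 66, 66]
  [75, ∞, 99, 67]
  [75, 66, ∞, 66]
  [31, 31, 31, ∞]
D(4):
  [∞, 66, 66, 66]
  [75, ∞, 99, 67]
  [75, 66, ∞, 66]
  [31, 31, 31, ∞]
Answer: T* = [[∞, 66, 66, 66], [75, ∞, 99, 67], [75, 66, ∞, 66], [31, 31, 31, ∞]]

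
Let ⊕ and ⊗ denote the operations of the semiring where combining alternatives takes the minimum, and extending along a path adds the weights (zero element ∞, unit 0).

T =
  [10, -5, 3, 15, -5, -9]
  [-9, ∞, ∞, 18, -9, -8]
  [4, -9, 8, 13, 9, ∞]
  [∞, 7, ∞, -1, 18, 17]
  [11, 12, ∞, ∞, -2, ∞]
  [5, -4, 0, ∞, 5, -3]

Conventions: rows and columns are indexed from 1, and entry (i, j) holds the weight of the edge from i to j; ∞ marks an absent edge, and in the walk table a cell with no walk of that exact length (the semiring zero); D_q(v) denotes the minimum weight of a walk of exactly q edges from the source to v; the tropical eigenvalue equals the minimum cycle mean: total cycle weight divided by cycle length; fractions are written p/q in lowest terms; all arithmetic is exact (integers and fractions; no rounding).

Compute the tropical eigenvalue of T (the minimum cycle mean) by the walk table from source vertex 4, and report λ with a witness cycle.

q=0: [∞, ∞, ∞, 0, ∞, ∞]
q=1: [∞, 7, ∞, -1, 18, 17]
q=2: [-2, 6, 17, -2, -2, -1]
q=3: [-3, -7, -1, -3, -7, -11]
q=4: [-16, -15, -11, -4, -16, -15]
q=5: [-24, -21, -15, -5, -24, -25]
q=6: [-30, -29, -25, -9, -30, -33]
Optimal cycle mean attained by: cycle 1->6->2->1, total (-9) + (-4) + (-9), length 3.
Answer: λ = -22/3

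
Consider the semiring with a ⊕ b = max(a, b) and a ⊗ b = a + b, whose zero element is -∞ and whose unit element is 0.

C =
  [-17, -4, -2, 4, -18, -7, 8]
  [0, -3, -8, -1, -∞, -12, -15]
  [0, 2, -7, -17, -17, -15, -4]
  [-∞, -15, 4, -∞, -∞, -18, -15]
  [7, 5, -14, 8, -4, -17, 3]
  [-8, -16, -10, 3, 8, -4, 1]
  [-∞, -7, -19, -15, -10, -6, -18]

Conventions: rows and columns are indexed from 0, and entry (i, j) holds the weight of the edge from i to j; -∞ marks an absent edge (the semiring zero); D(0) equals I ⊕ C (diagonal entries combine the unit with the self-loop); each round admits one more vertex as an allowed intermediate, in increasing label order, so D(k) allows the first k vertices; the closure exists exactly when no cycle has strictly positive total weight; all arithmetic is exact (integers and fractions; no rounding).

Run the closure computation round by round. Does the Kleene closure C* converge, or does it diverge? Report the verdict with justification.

D(0):
  [0, -4, -2, 4, -18, -7, 8]
  [0, 0, -8, -1, -∞, -12, -15]
  [0, 2, 0, -17, -17, -15, -4]
  [-∞, -15, 4, 0, -∞, -18, -15]
  [7, 5, -14, 8, 0, -17, 3]
  [-8, -16, -10, 3, 8, 0, 1]
  [-∞, -7, -19, -15, -10, -6, 0]
D(1):
  [0, -4, -2, 4, -18, -7, 8]
  [0, 0, -2, 4, -18, -7, 8]
  [0, 2, 0, 4, -17, -7, 8]
  [-∞, -15, 4, 0, -∞, -18, -15]
  [7, 5, 5, 11, 0, 0, 15]
  [-8, -12, -10, 3, 8, 0, 1]
  [-∞, -7, -19, -15, -10, -6, 0]
Detection: at round 2, diagonal entry (6, 6) turns strictly positive.
Key observation: the cycle 6->1->0->6 has total weight (-7) + 0 + 8, which is strictly positive.
Answer: DIVERGES — positive cycle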